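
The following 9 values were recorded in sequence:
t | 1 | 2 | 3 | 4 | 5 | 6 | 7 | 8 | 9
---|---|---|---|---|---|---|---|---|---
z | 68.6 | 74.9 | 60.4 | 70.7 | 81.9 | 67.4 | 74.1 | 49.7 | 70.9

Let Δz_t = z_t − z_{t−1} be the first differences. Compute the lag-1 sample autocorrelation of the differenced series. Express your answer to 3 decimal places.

First differences Δz: 6.3, -14.5, 10.3, 11.2, -14.5, 6.7, -24.4, 21.2
Mean of differences = 0.2875
Numerator Σ(Δz_t−Δz̄)(Δz_{t+1}−Δz̄) = -1058.4877
Denominator Σ(Δz_t−Δz̄)² = 1780.7488
r_1(Δz) = -1058.4877 / 1780.7488 = -0.594

-0.594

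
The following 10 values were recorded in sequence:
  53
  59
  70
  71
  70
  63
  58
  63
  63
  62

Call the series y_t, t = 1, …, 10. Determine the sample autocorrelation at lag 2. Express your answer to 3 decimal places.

Mean ȳ = (53 + 59 + 70 + 71 + 70 + 63 + 58 + 63 + 63 + 62)/10 = 63.2000
Numerator Σ_{t=1}^{8}(y_t−ȳ)(y_{t+2}−ȳ) = -91.4800
Denominator Σ(y_t−ȳ)² = 303.6000
r_2 = -91.4800 / 303.6000 = -0.301

-0.301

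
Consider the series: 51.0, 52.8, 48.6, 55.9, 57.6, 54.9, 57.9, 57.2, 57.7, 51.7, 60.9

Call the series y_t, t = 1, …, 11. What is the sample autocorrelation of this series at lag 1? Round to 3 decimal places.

0.022

Mean ȳ = (51.0 + 52.8 + 48.6 + 55.9 + 57.6 + 54.9 + 57.9 + 57.2 + 57.7 + 51.7 + 60.9)/11 = 55.1091
Numerator Σ_{t=1}^{10}(y_t−ȳ)(y_{t+1}−ȳ) = 2.9145
Denominator Σ(y_t−ȳ)² = 135.4891
r_1 = 2.9145 / 135.4891 = 0.022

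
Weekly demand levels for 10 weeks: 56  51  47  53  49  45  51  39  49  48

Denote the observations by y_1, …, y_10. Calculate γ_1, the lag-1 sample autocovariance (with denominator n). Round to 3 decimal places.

-2.764

Mean ȳ = (56 + 51 + 47 + 53 + 49 + 45 + 51 + 39 + 49 + 48)/10 = 48.8000
Σ_{t=1}^{9}(y_t−ȳ)(y_{t+1}−ȳ) = -27.6400
γ_1 = -27.6400 / 10 = -2.764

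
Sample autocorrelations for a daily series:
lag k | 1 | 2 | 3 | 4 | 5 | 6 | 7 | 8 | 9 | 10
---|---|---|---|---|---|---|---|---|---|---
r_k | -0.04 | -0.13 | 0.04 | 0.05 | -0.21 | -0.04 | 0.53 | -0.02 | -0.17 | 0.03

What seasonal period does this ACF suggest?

7

The largest autocorrelation is r_7 = 0.53; the remaining lags stay at or below 0.05.
The dominant spike at lag 7 indicates a seasonal period of 7.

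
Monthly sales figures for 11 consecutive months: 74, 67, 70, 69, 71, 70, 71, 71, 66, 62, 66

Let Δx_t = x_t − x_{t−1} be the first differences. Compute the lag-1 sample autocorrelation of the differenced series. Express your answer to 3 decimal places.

First differences Δx: -7, 3, -1, 2, -1, 1, 0, -5, -4, 4
Mean of differences = -0.8000
Numerator Σ(Δx_t−Δx̄)(Δx_{t+1}−Δx̄) = -29.6400
Denominator Σ(Δx_t−Δx̄)² = 115.6000
r_1(Δx) = -29.6400 / 115.6000 = -0.256

-0.256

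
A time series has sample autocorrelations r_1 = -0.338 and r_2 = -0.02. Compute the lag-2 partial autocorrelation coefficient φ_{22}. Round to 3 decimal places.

φ_{22} = (r_2 − r_1²) / (1 − r_1²)
r_1² = (-0.338)² = 0.114244
Numerator = -0.02 − 0.1142 = -0.1342; denominator = 1 − 0.1142 = 0.8858
φ_{22} = -0.1342 / 0.8858 = -0.152

-0.152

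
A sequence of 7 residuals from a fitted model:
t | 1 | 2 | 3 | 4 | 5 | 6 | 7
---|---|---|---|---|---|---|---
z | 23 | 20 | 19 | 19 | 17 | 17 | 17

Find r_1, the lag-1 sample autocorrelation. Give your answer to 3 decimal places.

0.400

Mean z̄ = (23 + 20 + 19 + 19 + 17 + 17 + 17)/7 = 18.8571
Deviations from mean: 4.1429, 1.1429, 0.1429, 0.1429, -1.8571, -1.8571, -1.8571
Numerator Σ_{t=1}^{6}(z_t−z̄)(z_{t+1}−z̄) = 11.5510
Denominator Σ(z_t−z̄)² = 28.8571
r_1 = 11.5510 / 28.8571 = 0.400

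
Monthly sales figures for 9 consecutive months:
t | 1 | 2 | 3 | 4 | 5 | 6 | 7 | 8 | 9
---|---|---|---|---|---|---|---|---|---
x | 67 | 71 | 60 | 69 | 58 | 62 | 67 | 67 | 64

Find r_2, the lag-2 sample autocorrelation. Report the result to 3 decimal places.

0.101

Mean x̄ = (67 + 71 + 60 + 69 + 58 + 62 + 67 + 67 + 64)/9 = 65.0000
Numerator Σ_{t=1}^{7}(x_t−x̄)(x_{t+2}−x̄) = 15.0000
Denominator Σ(x_t−x̄)² = 148.0000
r_2 = 15.0000 / 148.0000 = 0.101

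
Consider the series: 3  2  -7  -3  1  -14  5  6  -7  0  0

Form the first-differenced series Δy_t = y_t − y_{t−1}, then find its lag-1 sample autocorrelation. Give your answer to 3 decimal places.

First differences Δy: -1, -9, 4, 4, -15, 19, 1, -13, 7, 0
Mean of differences = -0.3000
Numerator Σ(Δy_t−Δȳ)(Δy_{t+1}−Δȳ) = -441.6900
Denominator Σ(Δy_t−Δȳ)² = 918.1000
r_1(Δy) = -441.6900 / 918.1000 = -0.481

-0.481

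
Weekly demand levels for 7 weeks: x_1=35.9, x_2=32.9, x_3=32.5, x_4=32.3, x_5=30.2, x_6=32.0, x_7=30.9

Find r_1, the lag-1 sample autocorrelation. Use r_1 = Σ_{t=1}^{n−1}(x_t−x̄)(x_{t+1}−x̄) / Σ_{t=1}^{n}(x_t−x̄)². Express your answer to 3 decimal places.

Mean x̄ = (35.9 + 32.9 + 32.5 + 32.3 + 30.2 + 32.0 + 30.9)/7 = 32.3857
Numerator Σ_{t=1}^{6}(x_t−x̄)(x_{t+1}−x̄) = 3.4598
Denominator Σ(x_t−x̄)² = 19.7686
r_1 = 3.4598 / 19.7686 = 0.175

0.175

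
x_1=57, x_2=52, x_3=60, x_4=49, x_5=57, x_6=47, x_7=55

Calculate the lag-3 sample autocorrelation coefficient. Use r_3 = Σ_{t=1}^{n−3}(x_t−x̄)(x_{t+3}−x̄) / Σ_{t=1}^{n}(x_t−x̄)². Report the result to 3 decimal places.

-0.518

Mean x̄ = (57 + 52 + 60 + 49 + 57 + 47 + 55)/7 = 53.8571
Σ(x_t−x̄)(x_{t+3}−x̄) = (-15.2653) + (-5.8367) + (-42.1224) + (-5.5510) = -68.7755
Denominator Σ(x_t−x̄)² = 132.8571
r_3 = -68.7755 / 132.8571 = -0.518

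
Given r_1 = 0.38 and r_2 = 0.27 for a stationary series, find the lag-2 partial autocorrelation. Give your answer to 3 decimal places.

φ_{22} = (r_2 − r_1²) / (1 − r_1²)
r_1² = (0.38)² = 0.1444
Numerator = 0.27 − 0.1444 = 0.1256; denominator = 1 − 0.1444 = 0.8556
φ_{22} = 0.1256 / 0.8556 = 0.147

0.147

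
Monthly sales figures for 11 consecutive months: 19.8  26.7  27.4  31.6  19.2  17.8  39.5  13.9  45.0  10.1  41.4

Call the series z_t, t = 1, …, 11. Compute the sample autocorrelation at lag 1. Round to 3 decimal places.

Mean z̄ = (19.8 + 26.7 + 27.4 + 31.6 + 19.2 + 17.8 + 39.5 + 13.9 + 45.0 + 10.1 + 41.4)/11 = 26.5818
Numerator Σ_{t=1}^{10}(z_t−z̄)(z_{t+1}−z̄) = -1027.4594
Denominator Σ(z_t−z̄)² = 1361.6364
r_1 = -1027.4594 / 1361.6364 = -0.755

-0.755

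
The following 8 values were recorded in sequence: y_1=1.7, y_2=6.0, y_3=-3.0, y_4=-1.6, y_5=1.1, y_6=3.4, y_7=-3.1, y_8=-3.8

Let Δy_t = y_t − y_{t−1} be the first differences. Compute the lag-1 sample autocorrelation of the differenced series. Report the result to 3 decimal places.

-0.390

First differences Δy: 4.3, -9.0, 1.4, 2.7, 2.3, -6.5, -0.7
Mean of differences = -0.7857
Numerator Σ(Δy_t−Δȳ)(Δy_{t+1}−Δȳ) = -59.4773
Denominator Σ(Δy_t−Δȳ)² = 152.4486
r_1(Δy) = -59.4773 / 152.4486 = -0.390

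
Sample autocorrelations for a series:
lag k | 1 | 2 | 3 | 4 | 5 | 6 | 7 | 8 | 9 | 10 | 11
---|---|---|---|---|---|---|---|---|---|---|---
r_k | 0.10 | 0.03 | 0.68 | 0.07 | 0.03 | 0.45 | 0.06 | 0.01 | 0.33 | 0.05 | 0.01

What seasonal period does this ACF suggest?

The largest autocorrelation is r_3 = 0.68, with weaker echoes at lags 6 (0.45) and 9 (0.33); the remaining lags stay at or below 0.10.
The dominant spike at lag 3 indicates a seasonal period of 3.

3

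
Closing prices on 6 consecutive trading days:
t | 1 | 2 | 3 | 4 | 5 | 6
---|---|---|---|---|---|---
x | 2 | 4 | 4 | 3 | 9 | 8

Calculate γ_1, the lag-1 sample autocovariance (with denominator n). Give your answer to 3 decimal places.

1.667

Mean x̄ = (2 + 4 + 4 + 3 + 9 + 8)/6 = 5.0000
Σ_{t=1}^{5}(x_t−x̄)(x_{t+1}−x̄) = 10.0000
γ_1 = 10.0000 / 6 = 1.667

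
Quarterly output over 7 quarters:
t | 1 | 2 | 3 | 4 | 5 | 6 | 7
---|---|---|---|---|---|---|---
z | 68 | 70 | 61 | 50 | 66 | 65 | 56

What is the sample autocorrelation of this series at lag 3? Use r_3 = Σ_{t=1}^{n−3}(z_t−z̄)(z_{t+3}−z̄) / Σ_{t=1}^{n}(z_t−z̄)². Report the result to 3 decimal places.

Mean z̄ = (68 + 70 + 61 + 50 + 66 + 65 + 56)/7 = 62.2857
Deviations from mean: 5.7143, 7.7143, -1.2857, -12.2857, 3.7143, 2.7143, -6.2857
Σ(z_t−z̄)(z_{t+3}−z̄) = (-70.2041) + (28.6531) + (-3.4898) + (77.2245) = 32.1837
Denominator Σ(z_t−z̄)² = 305.4286
r_3 = 32.1837 / 305.4286 = 0.105

0.105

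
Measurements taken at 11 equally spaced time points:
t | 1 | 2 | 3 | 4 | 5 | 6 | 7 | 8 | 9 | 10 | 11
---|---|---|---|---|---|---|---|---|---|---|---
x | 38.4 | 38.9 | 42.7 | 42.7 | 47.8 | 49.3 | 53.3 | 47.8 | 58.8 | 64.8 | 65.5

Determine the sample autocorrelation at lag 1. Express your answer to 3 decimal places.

Mean x̄ = (38.4 + 38.9 + 42.7 + 42.7 + 47.8 + 49.3 + 53.3 + 47.8 + 58.8 + 64.8 + 65.5)/11 = 50.0000
Numerator Σ_{t=1}^{10}(x_t−x̄)(x_{t+1}−x̄) = 611.3900
Denominator Σ(x_t−x̄)² = 922.1400
r_1 = 611.3900 / 922.1400 = 0.663

0.663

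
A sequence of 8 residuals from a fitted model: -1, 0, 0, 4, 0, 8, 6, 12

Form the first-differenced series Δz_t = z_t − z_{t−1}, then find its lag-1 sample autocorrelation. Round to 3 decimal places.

First differences Δz: 1, 0, 4, -4, 8, -2, 6
Mean of differences = 1.8571
Numerator Σ(Δz_t−Δz̄)(Δz_{t+1}−Δz̄) = -90.5918
Denominator Σ(Δz_t−Δz̄)² = 112.8571
r_1(Δz) = -90.5918 / 112.8571 = -0.803

-0.803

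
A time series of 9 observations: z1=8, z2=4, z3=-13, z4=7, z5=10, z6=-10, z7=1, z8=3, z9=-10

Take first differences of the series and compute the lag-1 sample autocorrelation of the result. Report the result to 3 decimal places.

First differences Δz: -4, -17, 20, 3, -20, 11, 2, -13
Mean of differences = -2.2500
Numerator Σ(Δz_t−Δz̄)(Δz_{t+1}−Δz̄) = -503.3125
Denominator Σ(Δz_t−Δz̄)² = 1367.5000
r_1(Δz) = -503.3125 / 1367.5000 = -0.368

-0.368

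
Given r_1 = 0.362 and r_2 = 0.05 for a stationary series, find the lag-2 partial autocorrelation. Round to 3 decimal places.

-0.093

φ_{22} = (r_2 − r_1²) / (1 − r_1²)
r_1² = (0.362)² = 0.131044
Numerator = 0.05 − 0.1310 = -0.0810; denominator = 1 − 0.1310 = 0.8690
φ_{22} = -0.0810 / 0.8690 = -0.093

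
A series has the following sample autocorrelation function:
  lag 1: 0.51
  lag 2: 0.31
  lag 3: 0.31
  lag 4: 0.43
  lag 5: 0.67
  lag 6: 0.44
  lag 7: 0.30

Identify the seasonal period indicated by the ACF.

The largest autocorrelation is r_5 = 0.67; the remaining lags stay at or below 0.51. The elevated value at lag 1 (0.51), dropping to 0.31 at lag 2, reflects decaying short-term dependence rather than seasonality.
The dominant spike at lag 5 indicates a seasonal period of 5.

5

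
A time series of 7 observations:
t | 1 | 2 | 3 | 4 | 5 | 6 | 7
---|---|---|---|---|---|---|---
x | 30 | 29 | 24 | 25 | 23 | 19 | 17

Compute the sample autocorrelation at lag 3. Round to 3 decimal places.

Mean x̄ = (30 + 29 + 24 + 25 + 23 + 19 + 17)/7 = 23.8571
Deviations from mean: 6.1429, 5.1429, 0.1429, 1.1429, -0.8571, -4.8571, -6.8571
Numerator Σ_{t=1}^{4}(x_t−x̄)(x_{t+3}−x̄) = -5.9184
Denominator Σ(x_t−x̄)² = 136.8571
r_3 = -5.9184 / 136.8571 = -0.043

-0.043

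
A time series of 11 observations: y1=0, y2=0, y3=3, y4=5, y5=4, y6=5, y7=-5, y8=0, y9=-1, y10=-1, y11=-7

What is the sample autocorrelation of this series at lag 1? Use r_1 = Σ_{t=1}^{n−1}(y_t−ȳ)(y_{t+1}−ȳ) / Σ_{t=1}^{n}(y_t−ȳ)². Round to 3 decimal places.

0.234

Mean ȳ = (0 + 0 + 3 + 5 + 4 + 5 − 5 + 0 − 1 − 1 − 7)/11 = 0.2727
Numerator Σ_{t=1}^{10}(y_t−ȳ)(y_{t+1}−ȳ) = 35.1983
Denominator Σ(y_t−ȳ)² = 150.1818
r_1 = 35.1983 / 150.1818 = 0.234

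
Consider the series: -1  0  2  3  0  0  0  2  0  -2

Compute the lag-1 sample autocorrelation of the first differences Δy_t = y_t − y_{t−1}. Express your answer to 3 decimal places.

First differences Δy: 1, 2, 1, -3, 0, 0, 2, -2, -2
Mean of differences = -0.1111
Numerator Σ(Δy_t−Δȳ)(Δy_{t+1}−Δȳ) = 0.9877
Denominator Σ(Δy_t−Δȳ)² = 26.8889
r_1(Δy) = 0.9877 / 26.8889 = 0.037

0.037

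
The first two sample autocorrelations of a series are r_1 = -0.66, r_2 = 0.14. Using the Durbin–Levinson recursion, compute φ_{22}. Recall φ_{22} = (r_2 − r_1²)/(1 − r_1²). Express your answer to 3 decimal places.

-0.524

φ_{22} = (r_2 − r_1²) / (1 − r_1²)
r_1² = (-0.66)² = 0.4356
Numerator = 0.14 − 0.4356 = -0.2956; denominator = 1 − 0.4356 = 0.5644
φ_{22} = -0.2956 / 0.5644 = -0.524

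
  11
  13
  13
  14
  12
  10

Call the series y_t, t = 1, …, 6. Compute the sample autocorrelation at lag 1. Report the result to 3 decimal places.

0.121

Mean ȳ = (11 + 13 + 13 + 14 + 12 + 10)/6 = 12.1667
Deviations from mean: -1.1667, 0.8333, 0.8333, 1.8333, -0.1667, -2.1667
Σ(y_t−ȳ)(y_{t+1}−ȳ) = (-0.9722) + (0.6944) + (1.5278) + (-0.3056) + (0.3611) = 1.3056
Denominator Σ(y_t−ȳ)² = 10.8333
r_1 = 1.3056 / 10.8333 = 0.121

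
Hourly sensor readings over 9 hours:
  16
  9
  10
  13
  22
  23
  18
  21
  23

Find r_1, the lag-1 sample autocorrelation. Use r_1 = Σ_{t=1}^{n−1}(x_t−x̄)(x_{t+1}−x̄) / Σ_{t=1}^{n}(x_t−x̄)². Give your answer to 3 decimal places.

Mean x̄ = (16 + 9 + 10 + 13 + 22 + 23 + 18 + 21 + 23)/9 = 17.2222
Numerator Σ_{t=1}^{8}(x_t−x̄)(x_{t+1}−x̄) = 136.6173
Denominator Σ(x_t−x̄)² = 243.5556
r_1 = 136.6173 / 243.5556 = 0.561

0.561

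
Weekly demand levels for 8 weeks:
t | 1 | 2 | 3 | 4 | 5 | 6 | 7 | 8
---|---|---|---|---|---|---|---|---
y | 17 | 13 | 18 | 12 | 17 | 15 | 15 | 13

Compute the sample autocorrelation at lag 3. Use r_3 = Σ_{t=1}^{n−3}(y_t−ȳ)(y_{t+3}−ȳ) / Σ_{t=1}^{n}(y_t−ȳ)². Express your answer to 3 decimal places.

-0.412

Mean ȳ = (17 + 13 + 18 + 12 + 17 + 15 + 15 + 13)/8 = 15.0000
Deviations from mean: 2.0000, -2.0000, 3.0000, -3.0000, 2.0000, 0.0000, 0.0000, -2.0000
Σ(y_t−ȳ)(y_{t+3}−ȳ) = (-6.0000) + (-4.0000) + (0.0000) + (0.0000) + (-4.0000) = -14.0000
Denominator Σ(y_t−ȳ)² = 34.0000
r_3 = -14.0000 / 34.0000 = -0.412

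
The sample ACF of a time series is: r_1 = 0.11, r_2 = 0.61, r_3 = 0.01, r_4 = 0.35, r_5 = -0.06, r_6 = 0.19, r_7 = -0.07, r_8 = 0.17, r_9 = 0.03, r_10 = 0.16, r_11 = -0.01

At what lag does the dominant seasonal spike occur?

2

The largest autocorrelation is r_2 = 0.61, with weaker echoes at lags 4 (0.35), 6 (0.19), 8 (0.17) and 10 (0.16); the remaining lags stay at or below 0.11.
The dominant spike at lag 2 indicates a seasonal period of 2.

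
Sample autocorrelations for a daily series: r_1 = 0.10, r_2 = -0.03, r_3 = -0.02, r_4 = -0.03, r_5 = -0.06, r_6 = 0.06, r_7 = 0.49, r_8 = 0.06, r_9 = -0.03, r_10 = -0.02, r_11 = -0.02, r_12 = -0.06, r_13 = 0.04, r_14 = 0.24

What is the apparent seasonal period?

7

The largest autocorrelation is r_7 = 0.49, with a weaker echo at lag 14 (0.24); the remaining lags stay at or below 0.10.
The dominant spike at lag 7 indicates a seasonal period of 7.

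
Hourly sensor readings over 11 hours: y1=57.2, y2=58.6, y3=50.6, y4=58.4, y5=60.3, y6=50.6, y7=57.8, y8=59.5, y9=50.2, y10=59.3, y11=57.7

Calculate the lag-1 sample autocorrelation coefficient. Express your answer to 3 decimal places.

Mean ȳ = (57.2 + 58.6 + 50.6 + 58.4 + 60.3 + 50.6 + 57.8 + 59.5 + 50.2 + 59.3 + 57.7)/11 = 56.3818
Numerator Σ_{t=1}^{10}(y_t−ȳ)(y_{t+1}−ȳ) = -74.6721
Denominator Σ(y_t−ȳ)² = 152.0764
r_1 = -74.6721 / 152.0764 = -0.491

-0.491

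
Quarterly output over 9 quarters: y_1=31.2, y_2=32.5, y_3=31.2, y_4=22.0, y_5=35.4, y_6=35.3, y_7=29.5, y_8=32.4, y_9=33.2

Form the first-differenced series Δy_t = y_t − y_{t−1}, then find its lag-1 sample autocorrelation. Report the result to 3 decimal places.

First differences Δy: 1.3, -1.3, -9.2, 13.4, -0.1, -5.8, 2.9, 0.8
Mean of differences = 0.2500
Numerator Σ(Δy_t−Δȳ)(Δy_{t+1}−Δȳ) = -128.3075
Denominator Σ(Δy_t−Δȳ)² = 309.7800
r_1(Δy) = -128.3075 / 309.7800 = -0.414

-0.414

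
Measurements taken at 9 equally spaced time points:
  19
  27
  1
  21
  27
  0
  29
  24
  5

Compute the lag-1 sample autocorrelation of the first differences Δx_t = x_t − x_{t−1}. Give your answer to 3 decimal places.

First differences Δx: 8, -26, 20, 6, -27, 29, -5, -19
Mean of differences = -1.7500
Numerator Σ(Δx_t−Δx̄)(Δx_{t+1}−Δx̄) = -1611.3125
Denominator Σ(Δx_t−Δx̄)² = 3107.5000
r_1(Δx) = -1611.3125 / 3107.5000 = -0.519

-0.519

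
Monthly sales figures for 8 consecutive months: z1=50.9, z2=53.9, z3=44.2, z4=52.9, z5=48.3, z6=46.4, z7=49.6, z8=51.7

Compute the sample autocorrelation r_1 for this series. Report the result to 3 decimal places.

Mean z̄ = (50.9 + 53.9 + 44.2 + 52.9 + 48.3 + 46.4 + 49.6 + 51.7)/8 = 49.7375
Deviations from mean: 1.1625, 4.1625, -5.5375, 3.1625, -1.4375, -3.3375, -0.1375, 1.9625
Σ(z_t−z̄)(z_{t+1}−z̄) = (4.8389) + (-23.0498) + (-17.5123) + (-4.5461) + (4.7977) + (0.4589) + (-0.2698) = -35.2827
Denominator Σ(z_t−z̄)² = 76.4188
r_1 = -35.2827 / 76.4188 = -0.462

-0.462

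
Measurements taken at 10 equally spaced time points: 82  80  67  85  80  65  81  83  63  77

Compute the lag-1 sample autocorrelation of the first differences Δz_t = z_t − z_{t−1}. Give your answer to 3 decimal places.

-0.475

First differences Δz: -2, -13, 18, -5, -15, 16, 2, -20, 14
Mean of differences = -0.5556
Numerator Σ(Δz_t−Δz̄)(Δz_{t+1}−Δz̄) = -760.7531
Denominator Σ(Δz_t−Δz̄)² = 1600.2222
r_1(Δz) = -760.7531 / 1600.2222 = -0.475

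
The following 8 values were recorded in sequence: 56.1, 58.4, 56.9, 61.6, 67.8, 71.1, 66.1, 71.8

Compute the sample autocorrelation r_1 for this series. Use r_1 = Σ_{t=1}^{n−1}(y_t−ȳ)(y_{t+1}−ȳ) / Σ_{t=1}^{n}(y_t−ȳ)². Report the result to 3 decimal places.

Mean ȳ = (56.1 + 58.4 + 56.9 + 61.6 + 67.8 + 71.1 + 66.1 + 71.8)/8 = 63.7250
Deviations from mean: -7.6250, -5.3250, -6.8250, -2.1250, 4.0750, 7.3750, 2.3750, 8.0750
Numerator Σ_{t=1}^{7}(y_t−ȳ)(y_{t+1}−ȳ) = 149.5369
Denominator Σ(y_t−ȳ)² = 279.4350
r_1 = 149.5369 / 279.4350 = 0.535

0.535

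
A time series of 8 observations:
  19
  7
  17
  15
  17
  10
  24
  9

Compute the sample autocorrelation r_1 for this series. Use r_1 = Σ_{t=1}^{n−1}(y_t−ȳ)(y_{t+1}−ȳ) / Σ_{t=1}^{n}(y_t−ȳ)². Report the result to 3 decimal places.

Mean ȳ = (19 + 7 + 17 + 15 + 17 + 10 + 24 + 9)/8 = 14.7500
Numerator Σ_{t=1}^{7}(y_t−ȳ)(y_{t+1}−ȳ) = -157.0625
Denominator Σ(y_t−ȳ)² = 229.5000
r_1 = -157.0625 / 229.5000 = -0.684

-0.684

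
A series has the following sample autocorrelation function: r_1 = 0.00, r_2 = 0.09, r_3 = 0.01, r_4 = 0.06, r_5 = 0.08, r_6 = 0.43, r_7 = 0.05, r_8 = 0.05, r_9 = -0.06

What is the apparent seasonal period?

6

The largest autocorrelation is r_6 = 0.43; the remaining lags stay at or below 0.09.
The dominant spike at lag 6 indicates a seasonal period of 6.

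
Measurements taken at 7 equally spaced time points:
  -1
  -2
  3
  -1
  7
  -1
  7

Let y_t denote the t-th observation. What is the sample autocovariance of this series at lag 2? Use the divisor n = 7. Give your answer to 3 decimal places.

6.956

Mean ȳ = (-1 − 2 + 3 − 1 + 7 − 1 + 7)/7 = 1.7143
Deviations: -2.7143, -3.7143, 1.2857, -2.7143, 5.2857, -2.7143, 5.2857
Σ_{t=1}^{5}(y_t−ȳ)(y_{t+2}−ȳ) = 48.6939
γ_2 = 48.6939 / 7 = 6.956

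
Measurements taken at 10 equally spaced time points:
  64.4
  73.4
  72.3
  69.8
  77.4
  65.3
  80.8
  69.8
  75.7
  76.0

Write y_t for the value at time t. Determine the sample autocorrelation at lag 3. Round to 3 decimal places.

-0.008

Mean ȳ = (64.4 + 73.4 + 72.3 + 69.8 + 77.4 + 65.3 + 80.8 + 69.8 + 75.7 + 76.0)/10 = 72.4900
Σ(y_t−ȳ)(y_{t+3}−ȳ) = (21.7621) + (4.4681) + (1.3661) + (-22.3539) + (-13.2079) + (-23.0799) + (29.1681) = -1.8773
Denominator Σ(y_t−ȳ)² = 248.2690
r_3 = -1.8773 / 248.2690 = -0.008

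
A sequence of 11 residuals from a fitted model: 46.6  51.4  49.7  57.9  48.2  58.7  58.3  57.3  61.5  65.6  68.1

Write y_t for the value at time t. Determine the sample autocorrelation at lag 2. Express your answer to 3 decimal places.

0.369

Mean ȳ = (46.6 + 51.4 + 49.7 + 57.9 + 48.2 + 58.7 + 58.3 + 57.3 + 61.5 + 65.6 + 68.1)/11 = 56.6636
Numerator Σ_{t=1}^{9}(y_t−ȳ)(y_{t+2}−ȳ) = 181.3846
Denominator Σ(y_t−ȳ)² = 491.9055
r_2 = 181.3846 / 491.9055 = 0.369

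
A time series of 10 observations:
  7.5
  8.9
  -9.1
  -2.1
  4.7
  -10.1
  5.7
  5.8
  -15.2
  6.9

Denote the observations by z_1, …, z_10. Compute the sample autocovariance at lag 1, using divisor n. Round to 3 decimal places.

Mean z̄ = (7.5 + 8.9 − 9.1 − 2.1 + 4.7 − 10.1 + 5.7 + 5.8 − 15.2 + 6.9)/10 = 0.3000
Σ_{t=1}^{9}(z_t−z̄)(z_{t+1}−z̄) = -266.6900
γ_1 = -266.6900 / 10 = -26.669

-26.669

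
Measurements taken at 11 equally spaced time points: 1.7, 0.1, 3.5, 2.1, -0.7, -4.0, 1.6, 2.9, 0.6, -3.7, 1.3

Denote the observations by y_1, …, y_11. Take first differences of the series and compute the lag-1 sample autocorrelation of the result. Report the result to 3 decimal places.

First differences Δy: -1.6, 3.4, -1.4, -2.8, -3.3, 5.6, 1.3, -2.3, -4.3, 5.0
Mean of differences = -0.0400
Numerator Σ(Δy_t−Δȳ)(Δy_{t+1}−Δȳ) = -22.9936
Denominator Σ(Δy_t−Δȳ)² = 116.6240
r_1(Δy) = -22.9936 / 116.6240 = -0.197

-0.197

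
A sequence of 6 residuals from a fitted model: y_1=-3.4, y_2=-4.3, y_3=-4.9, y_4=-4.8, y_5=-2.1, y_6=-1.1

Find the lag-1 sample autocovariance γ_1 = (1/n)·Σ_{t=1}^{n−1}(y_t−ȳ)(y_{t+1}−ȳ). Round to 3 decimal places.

Mean ȳ = (-3.4 − 4.3 − 4.9 − 4.8 − 2.1 − 1.1)/6 = -3.4333
Σ_{t=1}^{5}(y_t−ȳ)(y_{t+1}−ȳ) = 4.5356
γ_1 = 4.5356 / 6 = 0.756

0.756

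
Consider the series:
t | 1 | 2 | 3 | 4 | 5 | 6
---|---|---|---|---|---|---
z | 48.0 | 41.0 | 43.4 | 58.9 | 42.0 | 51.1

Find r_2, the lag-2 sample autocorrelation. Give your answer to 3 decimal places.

-0.051

Mean z̄ = (48.0 + 41.0 + 43.4 + 58.9 + 42.0 + 51.1)/6 = 47.4000
Σ(z_t−z̄)(z_{t+2}−z̄) = (-2.4000) + (-73.6000) + (21.6000) + (42.5500) = -11.8500
Denominator Σ(z_t−z̄)² = 232.4200
r_2 = -11.8500 / 232.4200 = -0.051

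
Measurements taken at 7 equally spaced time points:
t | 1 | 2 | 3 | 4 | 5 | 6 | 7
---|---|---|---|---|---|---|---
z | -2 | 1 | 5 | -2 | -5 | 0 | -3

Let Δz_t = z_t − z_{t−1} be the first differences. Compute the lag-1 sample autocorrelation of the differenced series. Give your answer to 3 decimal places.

First differences Δz: 3, 4, -7, -3, 5, -3
Mean of differences = -0.1667
Numerator Σ(Δz_t−Δz̄)(Δz_{t+1}−Δz̄) = -25.1944
Denominator Σ(Δz_t−Δz̄)² = 116.8333
r_1(Δz) = -25.1944 / 116.8333 = -0.216

-0.216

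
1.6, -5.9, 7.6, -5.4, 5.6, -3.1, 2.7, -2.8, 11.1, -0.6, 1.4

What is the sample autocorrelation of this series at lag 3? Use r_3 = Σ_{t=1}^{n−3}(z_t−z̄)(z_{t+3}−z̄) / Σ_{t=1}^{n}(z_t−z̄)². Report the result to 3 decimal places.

Mean z̄ = (1.6 − 5.9 + 7.6 − 5.4 + 5.6 − 3.1 + 2.7 − 2.8 + 11.1 − 0.6 + 1.4)/11 = 1.1091
Numerator Σ_{t=1}^{8}(z_t−z̄)(z_{t+3}−z̄) = -135.8130
Denominator Σ(z_t−z̄)² = 292.3891
r_3 = -135.8130 / 292.3891 = -0.464

-0.464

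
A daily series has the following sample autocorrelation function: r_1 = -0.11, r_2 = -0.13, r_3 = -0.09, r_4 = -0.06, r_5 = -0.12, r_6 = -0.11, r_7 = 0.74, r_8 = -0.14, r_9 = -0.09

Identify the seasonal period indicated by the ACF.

The largest autocorrelation is r_7 = 0.74; the remaining lags stay at or below -0.06.
The dominant spike at lag 7 indicates a seasonal period of 7.

7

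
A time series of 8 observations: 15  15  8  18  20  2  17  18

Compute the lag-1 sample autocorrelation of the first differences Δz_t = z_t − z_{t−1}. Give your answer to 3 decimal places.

First differences Δz: 0, -7, 10, 2, -18, 15, 1
Mean of differences = 0.4286
Numerator Σ(Δz_t−Δz̄)(Δz_{t+1}−Δz̄) = -342.0408
Denominator Σ(Δz_t−Δz̄)² = 701.7143
r_1(Δz) = -342.0408 / 701.7143 = -0.487

-0.487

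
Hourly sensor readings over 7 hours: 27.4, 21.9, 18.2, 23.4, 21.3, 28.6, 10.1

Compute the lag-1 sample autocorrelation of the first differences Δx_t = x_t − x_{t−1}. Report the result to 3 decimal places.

-0.354

First differences Δx: -5.5, -3.7, 5.2, -2.1, 7.3, -18.5
Mean of differences = -2.8833
Numerator Σ(Δx_t−Δx̄)(Δx_{t+1}−Δx̄) = -149.1853
Denominator Σ(Δx_t−Δx̄)² = 421.0483
r_1(Δx) = -149.1853 / 421.0483 = -0.354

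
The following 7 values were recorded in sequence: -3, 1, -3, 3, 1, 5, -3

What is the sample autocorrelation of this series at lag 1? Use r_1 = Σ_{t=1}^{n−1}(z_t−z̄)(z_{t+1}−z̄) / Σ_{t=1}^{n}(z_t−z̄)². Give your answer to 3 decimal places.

-0.366

Mean z̄ = (-3 + 1 − 3 + 3 + 1 + 5 − 3)/7 = 0.1429
Deviations from mean: -3.1429, 0.8571, -3.1429, 2.8571, 0.8571, 4.8571, -3.1429
Σ(z_t−z̄)(z_{t+1}−z̄) = (-2.6939) + (-2.6939) + (-8.9796) + (2.4490) + (4.1633) + (-15.2653) = -23.0204
Denominator Σ(z_t−z̄)² = 62.8571
r_1 = -23.0204 / 62.8571 = -0.366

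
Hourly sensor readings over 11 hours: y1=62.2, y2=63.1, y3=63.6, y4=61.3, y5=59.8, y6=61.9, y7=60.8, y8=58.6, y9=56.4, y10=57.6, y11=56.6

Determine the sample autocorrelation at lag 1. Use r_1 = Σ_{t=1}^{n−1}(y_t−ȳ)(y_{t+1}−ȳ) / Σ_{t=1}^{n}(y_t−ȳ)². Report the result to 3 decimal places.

0.669

Mean ȳ = (62.2 + 63.1 + 63.6 + 61.3 + 59.8 + 61.9 + 60.8 + 58.6 + 56.4 + 57.6 + 56.6)/11 = 60.1727
Numerator Σ_{t=1}^{10}(y_t−ȳ)(y_{t+1}−ȳ) = 43.6947
Denominator Σ(y_t−ȳ)² = 65.3018
r_1 = 43.6947 / 65.3018 = 0.669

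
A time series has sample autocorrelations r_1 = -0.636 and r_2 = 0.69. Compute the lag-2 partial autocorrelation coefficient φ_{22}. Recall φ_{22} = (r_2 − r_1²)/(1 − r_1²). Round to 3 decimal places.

0.479

φ_{22} = (r_2 − r_1²) / (1 − r_1²)
r_1² = (-0.636)² = 0.404496
Numerator = 0.69 − 0.4045 = 0.2855; denominator = 1 − 0.4045 = 0.5955
φ_{22} = 0.2855 / 0.5955 = 0.479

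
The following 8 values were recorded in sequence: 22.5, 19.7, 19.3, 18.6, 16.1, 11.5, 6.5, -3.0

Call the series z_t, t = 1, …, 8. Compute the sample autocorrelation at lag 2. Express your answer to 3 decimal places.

Mean z̄ = (22.5 + 19.7 + 19.3 + 18.6 + 16.1 + 11.5 + 6.5 − 3.0)/8 = 13.9000
Numerator Σ_{t=1}^{6}(z_t−z̄)(z_{t+2}−z̄) = 98.5800
Denominator Σ(z_t−z̄)² = 509.8200
r_2 = 98.5800 / 509.8200 = 0.193

0.193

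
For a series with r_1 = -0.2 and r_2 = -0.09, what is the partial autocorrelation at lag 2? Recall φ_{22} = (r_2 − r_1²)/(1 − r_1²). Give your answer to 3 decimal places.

-0.135

φ_{22} = (r_2 − r_1²) / (1 − r_1²)
r_1² = (-0.2)² = 0.04
Numerator = -0.09 − 0.0400 = -0.1300; denominator = 1 − 0.0400 = 0.9600
φ_{22} = -0.1300 / 0.9600 = -0.135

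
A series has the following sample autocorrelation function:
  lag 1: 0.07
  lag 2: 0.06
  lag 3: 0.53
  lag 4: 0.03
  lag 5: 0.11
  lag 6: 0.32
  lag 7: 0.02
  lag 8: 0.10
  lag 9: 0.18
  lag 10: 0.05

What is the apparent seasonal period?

The largest autocorrelation is r_3 = 0.53, with weaker echoes at lags 6 (0.32) and 9 (0.18); the remaining lags stay at or below 0.11.
The dominant spike at lag 3 indicates a seasonal period of 3.

3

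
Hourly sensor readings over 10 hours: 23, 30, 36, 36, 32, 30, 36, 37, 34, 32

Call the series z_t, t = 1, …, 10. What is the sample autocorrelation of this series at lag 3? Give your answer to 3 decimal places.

Mean z̄ = (23 + 30 + 36 + 36 + 32 + 30 + 36 + 37 + 34 + 32)/10 = 32.6000
Σ(z_t−z̄)(z_{t+3}−z̄) = (-32.6400) + (1.5600) + (-8.8400) + (11.5600) + (-2.6400) + (-3.6400) + (-2.0400) = -36.6800
Denominator Σ(z_t−z̄)² = 162.4000
r_3 = -36.6800 / 162.4000 = -0.226

-0.226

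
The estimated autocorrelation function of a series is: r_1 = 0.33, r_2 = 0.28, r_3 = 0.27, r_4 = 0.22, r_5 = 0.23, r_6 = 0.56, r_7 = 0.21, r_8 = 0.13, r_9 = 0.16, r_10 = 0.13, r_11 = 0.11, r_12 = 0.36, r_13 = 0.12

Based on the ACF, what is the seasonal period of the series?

6

The largest autocorrelation is r_6 = 0.56, with a weaker echo at lag 12 (0.36); the remaining lags stay at or below 0.33. The elevated value at lag 1 (0.33), dropping to 0.28 at lag 2, reflects decaying short-term dependence rather than seasonality.
The dominant spike at lag 6 indicates a seasonal period of 6.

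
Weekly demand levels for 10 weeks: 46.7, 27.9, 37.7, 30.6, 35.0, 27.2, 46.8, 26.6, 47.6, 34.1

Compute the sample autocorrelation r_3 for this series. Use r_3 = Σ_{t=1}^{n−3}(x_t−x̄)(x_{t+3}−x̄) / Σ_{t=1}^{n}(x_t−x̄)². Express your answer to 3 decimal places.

Mean x̄ = (46.7 + 27.9 + 37.7 + 30.6 + 35.0 + 27.2 + 46.8 + 26.6 + 47.6 + 34.1)/10 = 36.0200
Numerator Σ_{t=1}^{7}(x_t−x̄)(x_{t+3}−x̄) = -236.0732
Denominator Σ(x_t−x̄)² = 633.7560
r_3 = -236.0732 / 633.7560 = -0.372

-0.372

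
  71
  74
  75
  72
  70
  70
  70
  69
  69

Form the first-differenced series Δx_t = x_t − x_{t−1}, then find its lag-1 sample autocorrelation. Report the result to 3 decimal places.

First differences Δx: 3, 1, -3, -2, 0, 0, -1, 0
Mean of differences = -0.2500
Numerator Σ(Δx_t−Δx̄)(Δx_{t+1}−Δx̄) = 4.6875
Denominator Σ(Δx_t−Δx̄)² = 23.5000
r_1(Δx) = 4.6875 / 23.5000 = 0.199

0.199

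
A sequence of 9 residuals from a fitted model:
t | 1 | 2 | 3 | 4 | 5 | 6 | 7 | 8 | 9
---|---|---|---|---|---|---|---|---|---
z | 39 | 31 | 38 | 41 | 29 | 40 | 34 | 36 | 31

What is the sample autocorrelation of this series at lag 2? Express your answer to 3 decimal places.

Mean z̄ = (39 + 31 + 38 + 41 + 29 + 40 + 34 + 36 + 31)/9 = 35.4444
Σ(z_t−z̄)(z_{t+2}−z̄) = (9.0864) + (-24.6914) + (-16.4691) + (25.3086) + (9.3086) + (2.5309) + (6.4198) = 11.4938
Denominator Σ(z_t−z̄)² = 154.2222
r_2 = 11.4938 / 154.2222 = 0.075

0.075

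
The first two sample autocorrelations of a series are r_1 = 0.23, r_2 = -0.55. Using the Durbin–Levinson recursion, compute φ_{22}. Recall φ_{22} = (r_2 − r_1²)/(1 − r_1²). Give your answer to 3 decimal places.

-0.637

φ_{22} = (r_2 − r_1²) / (1 − r_1²)
r_1² = (0.23)² = 0.0529
Numerator = -0.55 − 0.0529 = -0.6029; denominator = 1 − 0.0529 = 0.9471
φ_{22} = -0.6029 / 0.9471 = -0.637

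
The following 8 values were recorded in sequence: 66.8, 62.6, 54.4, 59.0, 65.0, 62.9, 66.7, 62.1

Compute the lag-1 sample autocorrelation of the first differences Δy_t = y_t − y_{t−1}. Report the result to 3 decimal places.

-0.064

First differences Δy: -4.2, -8.2, 4.6, 6.0, -2.1, 3.8, -4.6
Mean of differences = -0.6714
Numerator Σ(Δy_t−Δȳ)(Δy_{t+1}−Δȳ) = -11.4380
Denominator Σ(Δy_t−Δȳ)² = 178.8943
r_1(Δy) = -11.4380 / 178.8943 = -0.064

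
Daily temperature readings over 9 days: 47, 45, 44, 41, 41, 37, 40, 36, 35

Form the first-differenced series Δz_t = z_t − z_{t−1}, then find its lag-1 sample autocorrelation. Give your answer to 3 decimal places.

-0.809

First differences Δz: -2, -1, -3, 0, -4, 3, -4, -1
Mean of differences = -1.5000
Numerator Σ(Δz_t−Δz̄)(Δz_{t+1}−Δz̄) = -30.7500
Denominator Σ(Δz_t−Δz̄)² = 38.0000
r_1(Δz) = -30.7500 / 38.0000 = -0.809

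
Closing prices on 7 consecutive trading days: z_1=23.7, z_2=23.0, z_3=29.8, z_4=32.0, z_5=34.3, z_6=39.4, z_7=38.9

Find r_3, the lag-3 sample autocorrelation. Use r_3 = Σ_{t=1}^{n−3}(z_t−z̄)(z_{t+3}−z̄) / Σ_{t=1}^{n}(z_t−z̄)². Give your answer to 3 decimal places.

Mean z̄ = (23.7 + 23.0 + 29.8 + 32.0 + 34.3 + 39.4 + 38.9)/7 = 31.5857
Deviations from mean: -7.8857, -8.5857, -1.7857, 0.4143, 2.7143, 7.8143, 7.3143
Σ(z_t−z̄)(z_{t+3}−z̄) = (-3.2669) + (-23.3041) + (-13.9541) + (3.0302) = -37.4949
Denominator Σ(z_t−z̄)² = 261.1886
r_3 = -37.4949 / 261.1886 = -0.144

-0.144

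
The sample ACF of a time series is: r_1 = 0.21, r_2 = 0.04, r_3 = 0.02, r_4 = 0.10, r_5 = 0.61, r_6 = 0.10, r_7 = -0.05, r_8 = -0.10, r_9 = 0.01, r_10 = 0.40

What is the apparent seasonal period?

The largest autocorrelation is r_5 = 0.61, with a weaker echo at lag 10 (0.40); the remaining lags stay at or below 0.21. The elevated value at lag 1 (0.21), dropping to 0.04 at lag 2, reflects decaying short-term dependence rather than seasonality.
The dominant spike at lag 5 indicates a seasonal period of 5.

5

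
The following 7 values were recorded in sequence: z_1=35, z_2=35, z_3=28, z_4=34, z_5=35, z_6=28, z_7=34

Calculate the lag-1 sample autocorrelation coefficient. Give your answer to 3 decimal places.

-0.402

Mean z̄ = (35 + 35 + 28 + 34 + 35 + 28 + 34)/7 = 32.7143
Deviations from mean: 2.2857, 2.2857, -4.7143, 1.2857, 2.2857, -4.7143, 1.2857
Σ(z_t−z̄)(z_{t+1}−z̄) = (5.2245) + (-10.7755) + (-6.0612) + (2.9388) + (-10.7755) + (-6.0612) = -25.5102
Denominator Σ(z_t−z̄)² = 63.4286
r_1 = -25.5102 / 63.4286 = -0.402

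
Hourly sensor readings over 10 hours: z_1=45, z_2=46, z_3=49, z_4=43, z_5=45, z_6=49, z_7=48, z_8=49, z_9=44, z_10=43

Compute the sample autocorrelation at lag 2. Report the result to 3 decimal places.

-0.396

Mean z̄ = (45 + 46 + 49 + 43 + 45 + 49 + 48 + 49 + 44 + 43)/10 = 46.1000
Numerator Σ_{t=1}^{8}(z_t−z̄)(z_{t+2}−z̄) = -21.7200
Denominator Σ(z_t−z̄)² = 54.9000
r_2 = -21.7200 / 54.9000 = -0.396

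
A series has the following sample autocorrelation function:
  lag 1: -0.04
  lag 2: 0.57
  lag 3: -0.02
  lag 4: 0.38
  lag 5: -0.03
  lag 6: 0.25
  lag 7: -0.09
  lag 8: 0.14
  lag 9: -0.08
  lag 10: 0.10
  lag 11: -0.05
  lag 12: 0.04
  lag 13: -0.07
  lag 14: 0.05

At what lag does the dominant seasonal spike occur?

The largest autocorrelation is r_2 = 0.57, with weaker echoes at lags 4 (0.38) and 6 (0.25); the remaining lags stay at or below 0.14.
The dominant spike at lag 2 indicates a seasonal period of 2.

2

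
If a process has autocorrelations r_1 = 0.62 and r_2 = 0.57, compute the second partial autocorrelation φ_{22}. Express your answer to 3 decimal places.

0.301

φ_{22} = (r_2 − r_1²) / (1 − r_1²)
r_1² = (0.62)² = 0.3844
Numerator = 0.57 − 0.3844 = 0.1856; denominator = 1 − 0.3844 = 0.6156
φ_{22} = 0.1856 / 0.6156 = 0.301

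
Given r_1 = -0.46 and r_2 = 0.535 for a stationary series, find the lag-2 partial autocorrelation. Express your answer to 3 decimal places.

φ_{22} = (r_2 − r_1²) / (1 − r_1²)
r_1² = (-0.46)² = 0.2116
Numerator = 0.535 − 0.2116 = 0.3234; denominator = 1 − 0.2116 = 0.7884
φ_{22} = 0.3234 / 0.7884 = 0.410

0.410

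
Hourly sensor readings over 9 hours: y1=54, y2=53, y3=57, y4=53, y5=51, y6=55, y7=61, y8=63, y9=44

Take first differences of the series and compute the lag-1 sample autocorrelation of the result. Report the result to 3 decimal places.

First differences Δy: -1, 4, -4, -2, 4, 6, 2, -19
Mean of differences = -1.2500
Numerator Σ(Δy_t−Δȳ)(Δy_{t+1}−Δȳ) = -11.0625
Denominator Σ(Δy_t−Δȳ)² = 441.5000
r_1(Δy) = -11.0625 / 441.5000 = -0.025

-0.025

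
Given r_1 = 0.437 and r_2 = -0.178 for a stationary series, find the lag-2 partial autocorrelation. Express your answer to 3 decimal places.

-0.456

φ_{22} = (r_2 − r_1²) / (1 − r_1²)
r_1² = (0.437)² = 0.190969
Numerator = -0.178 − 0.1910 = -0.3690; denominator = 1 − 0.1910 = 0.8090
φ_{22} = -0.3690 / 0.8090 = -0.456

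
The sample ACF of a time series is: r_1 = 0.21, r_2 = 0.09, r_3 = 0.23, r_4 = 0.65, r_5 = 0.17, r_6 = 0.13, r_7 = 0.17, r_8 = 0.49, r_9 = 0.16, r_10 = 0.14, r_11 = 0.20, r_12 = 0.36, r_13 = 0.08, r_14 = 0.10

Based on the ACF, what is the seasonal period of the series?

The largest autocorrelation is r_4 = 0.65, with weaker echoes at lags 8 (0.49) and 12 (0.36); the remaining lags stay at or below 0.23.
The dominant spike at lag 4 indicates a seasonal period of 4.

4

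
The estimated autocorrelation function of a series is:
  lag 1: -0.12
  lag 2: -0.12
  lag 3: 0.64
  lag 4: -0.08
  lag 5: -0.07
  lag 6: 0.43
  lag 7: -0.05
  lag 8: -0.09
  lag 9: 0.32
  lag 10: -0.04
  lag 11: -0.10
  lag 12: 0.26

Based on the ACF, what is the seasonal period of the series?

The largest autocorrelation is r_3 = 0.64, with weaker echoes at lags 6 (0.43), 9 (0.32) and 12 (0.26); the remaining lags stay at or below -0.04.
The dominant spike at lag 3 indicates a seasonal period of 3.

3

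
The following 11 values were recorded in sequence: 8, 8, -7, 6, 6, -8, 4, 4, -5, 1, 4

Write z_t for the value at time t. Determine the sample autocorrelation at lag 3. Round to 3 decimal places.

0.652

Mean z̄ = (8 + 8 − 7 + 6 + 6 − 8 + 4 + 4 − 5 + 1 + 4)/11 = 1.9091
Numerator Σ_{t=1}^{8}(z_t−z̄)(z_{t+3}−z̄) = 226.1570
Denominator Σ(z_t−z̄)² = 346.9091
r_3 = 226.1570 / 346.9091 = 0.652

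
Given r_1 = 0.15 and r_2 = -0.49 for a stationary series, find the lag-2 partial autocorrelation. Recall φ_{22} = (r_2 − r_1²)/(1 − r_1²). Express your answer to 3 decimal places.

φ_{22} = (r_2 − r_1²) / (1 − r_1²)
r_1² = (0.15)² = 0.0225
Numerator = -0.49 − 0.0225 = -0.5125; denominator = 1 − 0.0225 = 0.9775
φ_{22} = -0.5125 / 0.9775 = -0.524

-0.524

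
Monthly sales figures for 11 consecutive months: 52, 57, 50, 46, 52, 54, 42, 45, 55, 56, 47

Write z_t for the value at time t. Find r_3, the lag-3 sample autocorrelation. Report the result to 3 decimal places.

Mean z̄ = (52 + 57 + 50 + 46 + 52 + 54 + 42 + 45 + 55 + 56 + 47)/11 = 50.5455
Numerator Σ_{t=1}^{8}(z_t−z̄)(z_{t+3}−z̄) = 20.1074
Denominator Σ(z_t−z̄)² = 244.7273
r_3 = 20.1074 / 244.7273 = 0.082

0.082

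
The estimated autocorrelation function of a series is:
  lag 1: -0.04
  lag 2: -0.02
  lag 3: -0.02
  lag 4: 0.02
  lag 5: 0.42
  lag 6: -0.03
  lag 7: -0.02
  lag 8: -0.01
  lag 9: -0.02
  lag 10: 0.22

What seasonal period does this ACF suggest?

The largest autocorrelation is r_5 = 0.42, with a weaker echo at lag 10 (0.22); the remaining lags stay at or below 0.02.
The dominant spike at lag 5 indicates a seasonal period of 5.

5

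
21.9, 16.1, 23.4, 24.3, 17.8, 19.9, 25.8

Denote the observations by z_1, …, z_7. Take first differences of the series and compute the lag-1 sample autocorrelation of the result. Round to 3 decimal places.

First differences Δz: -5.8, 7.3, 0.9, -6.5, 2.1, 5.9
Mean of differences = 0.6500
Numerator Σ(Δz_t−Δz̄)(Δz_{t+1}−Δz̄) = -45.7725
Denominator Σ(Δz_t−Δz̄)² = 166.6750
r_1(Δz) = -45.7725 / 166.6750 = -0.275

-0.275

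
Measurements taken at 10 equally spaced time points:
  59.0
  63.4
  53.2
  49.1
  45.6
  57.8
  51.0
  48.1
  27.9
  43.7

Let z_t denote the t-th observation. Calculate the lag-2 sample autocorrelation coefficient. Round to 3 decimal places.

Mean z̄ = (59.0 + 63.4 + 53.2 + 49.1 + 45.6 + 57.8 + 51.0 + 48.1 + 27.9 + 43.7)/10 = 49.8800
Numerator Σ_{t=1}^{8}(z_t−z̄)(z_{t+2}−z̄) = -33.1628
Denominator Σ(z_t−z̄)² = 884.3760
r_2 = -33.1628 / 884.3760 = -0.037

-0.037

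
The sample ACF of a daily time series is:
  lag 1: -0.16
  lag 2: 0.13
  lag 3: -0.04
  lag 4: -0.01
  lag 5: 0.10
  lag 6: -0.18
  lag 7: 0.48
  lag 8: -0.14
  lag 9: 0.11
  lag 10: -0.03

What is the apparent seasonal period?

The largest autocorrelation is r_7 = 0.48; the remaining lags stay at or below 0.13.
The dominant spike at lag 7 indicates a seasonal period of 7.

7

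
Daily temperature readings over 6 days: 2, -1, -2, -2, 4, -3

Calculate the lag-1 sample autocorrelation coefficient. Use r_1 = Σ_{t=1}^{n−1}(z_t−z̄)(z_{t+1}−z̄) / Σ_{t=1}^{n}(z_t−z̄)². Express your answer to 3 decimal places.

Mean z̄ = (2 − 1 − 2 − 2 + 4 − 3)/6 = -0.3333
Σ(z_t−z̄)(z_{t+1}−z̄) = (-1.5556) + (1.1111) + (2.7778) + (-7.2222) + (-11.5556) = -16.4444
Denominator Σ(z_t−z̄)² = 37.3333
r_1 = -16.4444 / 37.3333 = -0.440

-0.440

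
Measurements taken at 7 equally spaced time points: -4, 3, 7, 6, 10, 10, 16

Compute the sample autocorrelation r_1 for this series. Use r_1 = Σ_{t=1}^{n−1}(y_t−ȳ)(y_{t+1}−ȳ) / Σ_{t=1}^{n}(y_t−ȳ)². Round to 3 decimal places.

Mean ȳ = (-4 + 3 + 7 + 6 + 10 + 10 + 16)/7 = 6.8571
Numerator Σ_{t=1}^{6}(y_t−ȳ)(y_{t+1}−ȳ) = 77.1224
Denominator Σ(y_t−ȳ)² = 236.8571
r_1 = 77.1224 / 236.8571 = 0.326

0.326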